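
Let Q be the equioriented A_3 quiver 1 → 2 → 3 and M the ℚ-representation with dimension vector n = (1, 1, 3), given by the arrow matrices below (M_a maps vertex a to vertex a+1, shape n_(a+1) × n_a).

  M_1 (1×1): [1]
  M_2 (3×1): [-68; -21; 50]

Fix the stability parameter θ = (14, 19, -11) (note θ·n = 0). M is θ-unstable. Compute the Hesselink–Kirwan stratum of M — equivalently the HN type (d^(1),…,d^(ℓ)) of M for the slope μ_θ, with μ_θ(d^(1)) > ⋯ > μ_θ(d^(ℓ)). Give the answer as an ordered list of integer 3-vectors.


Interval decomposition of M: I[1,3], I[3,3]^2.
HN type (ℓ=2): μ^(1)=22/3; μ^(2)=-11

((1, 1, 1); (0, 0, 2))


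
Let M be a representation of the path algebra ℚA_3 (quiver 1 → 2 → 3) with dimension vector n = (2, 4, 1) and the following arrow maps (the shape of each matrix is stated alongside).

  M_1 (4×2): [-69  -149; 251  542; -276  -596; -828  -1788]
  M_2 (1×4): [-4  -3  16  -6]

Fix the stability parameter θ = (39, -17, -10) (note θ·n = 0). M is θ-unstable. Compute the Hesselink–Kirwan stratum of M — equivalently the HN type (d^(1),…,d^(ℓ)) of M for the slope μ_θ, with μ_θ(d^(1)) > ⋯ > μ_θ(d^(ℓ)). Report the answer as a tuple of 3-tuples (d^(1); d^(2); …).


Interval decomposition of M: I[1,2], I[1,3], I[2,2]^2.
HN type (ℓ=3): μ^(1)=11; μ^(2)=4; μ^(3)=-17

((1, 1, 0); (1, 1, 1); (0, 2, 0))


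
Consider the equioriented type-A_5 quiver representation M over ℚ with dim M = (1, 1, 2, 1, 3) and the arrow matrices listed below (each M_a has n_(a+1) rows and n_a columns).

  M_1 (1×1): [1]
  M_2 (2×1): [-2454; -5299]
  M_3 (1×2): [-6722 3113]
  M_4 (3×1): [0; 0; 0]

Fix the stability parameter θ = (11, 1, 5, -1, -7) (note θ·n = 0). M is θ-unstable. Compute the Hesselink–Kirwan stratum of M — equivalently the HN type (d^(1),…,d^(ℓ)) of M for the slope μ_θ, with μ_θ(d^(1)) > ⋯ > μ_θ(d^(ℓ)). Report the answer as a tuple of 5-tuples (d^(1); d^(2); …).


Interval decomposition of M: I[1,4], I[3,3], I[5,5]^3.
HN type (ℓ=3): μ^(1)=5; μ^(2)=4; μ^(3)=-7

((0, 0, 1, 0, 0); (1, 1, 1, 1, 0); (0, 0, 0, 0, 3))


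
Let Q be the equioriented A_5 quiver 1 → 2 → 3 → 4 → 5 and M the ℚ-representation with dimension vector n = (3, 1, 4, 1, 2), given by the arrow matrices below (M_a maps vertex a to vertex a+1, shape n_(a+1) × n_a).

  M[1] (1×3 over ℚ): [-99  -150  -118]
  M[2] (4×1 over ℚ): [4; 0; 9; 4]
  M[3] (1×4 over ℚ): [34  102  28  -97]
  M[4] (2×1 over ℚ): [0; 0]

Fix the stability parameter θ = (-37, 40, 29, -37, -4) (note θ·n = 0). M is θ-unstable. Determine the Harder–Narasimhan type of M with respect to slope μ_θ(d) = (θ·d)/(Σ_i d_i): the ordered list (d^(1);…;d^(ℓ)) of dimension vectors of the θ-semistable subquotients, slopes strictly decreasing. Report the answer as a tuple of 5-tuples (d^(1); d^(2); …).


Interval decomposition of M: I[1,1]^2, I[1,3], I[3,3]^2, I[3,4], I[5,5]^2.
HN type (ℓ=4): μ^(1)=69/2; μ^(2)=29; μ^(3)=-4; μ^(4)=-37

((0, 1, 1, 0, 0); (0, 0, 2, 0, 0); (0, 0, 1, 1, 2); (3, 0, 0, 0, 0))


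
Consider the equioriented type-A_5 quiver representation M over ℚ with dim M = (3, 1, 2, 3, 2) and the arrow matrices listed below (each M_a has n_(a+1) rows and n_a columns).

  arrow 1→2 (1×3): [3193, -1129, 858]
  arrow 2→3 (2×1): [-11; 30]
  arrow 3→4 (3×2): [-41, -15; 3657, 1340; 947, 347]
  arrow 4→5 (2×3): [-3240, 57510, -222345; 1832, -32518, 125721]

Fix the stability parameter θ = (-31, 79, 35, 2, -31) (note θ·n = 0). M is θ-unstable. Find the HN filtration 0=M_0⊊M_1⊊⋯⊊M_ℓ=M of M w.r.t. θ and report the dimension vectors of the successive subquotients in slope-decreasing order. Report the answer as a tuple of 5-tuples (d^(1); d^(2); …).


Barcode: M ≅ I[1,1]^2, I[1,5], I[3,4], I[4,4], I[5,5]. HN layers by μ_θ (4 steps, strictly decreasing):
  μ^(1)=85/4; μ^(2)=37/2; μ^(3)=2; μ^(4)=-31

((0, 1, 1, 1, 1); (0, 0, 1, 1, 0); (0, 0, 0, 1, 0); (3, 0, 0, 0, 1))


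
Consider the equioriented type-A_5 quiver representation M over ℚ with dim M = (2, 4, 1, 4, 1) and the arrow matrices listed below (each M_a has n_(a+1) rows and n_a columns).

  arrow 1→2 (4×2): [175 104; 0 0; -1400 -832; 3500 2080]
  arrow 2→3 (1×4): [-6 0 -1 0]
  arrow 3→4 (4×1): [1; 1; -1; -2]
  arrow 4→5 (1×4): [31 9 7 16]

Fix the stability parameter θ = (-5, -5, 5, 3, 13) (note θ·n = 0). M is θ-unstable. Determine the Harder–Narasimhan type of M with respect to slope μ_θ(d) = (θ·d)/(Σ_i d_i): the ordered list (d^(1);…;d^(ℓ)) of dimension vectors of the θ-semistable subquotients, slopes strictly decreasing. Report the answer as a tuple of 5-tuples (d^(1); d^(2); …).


Barcode: M ≅ I[1,1], I[1,5], I[2,2]^3, I[4,4]^3. HN layers by μ_θ (4 steps, strictly decreasing):
  μ^(1)=13; μ^(2)=4; μ^(3)=3; μ^(4)=-5

((0, 0, 0, 0, 1); (0, 0, 1, 1, 0); (0, 0, 0, 3, 0); (2, 4, 0, 0, 0))


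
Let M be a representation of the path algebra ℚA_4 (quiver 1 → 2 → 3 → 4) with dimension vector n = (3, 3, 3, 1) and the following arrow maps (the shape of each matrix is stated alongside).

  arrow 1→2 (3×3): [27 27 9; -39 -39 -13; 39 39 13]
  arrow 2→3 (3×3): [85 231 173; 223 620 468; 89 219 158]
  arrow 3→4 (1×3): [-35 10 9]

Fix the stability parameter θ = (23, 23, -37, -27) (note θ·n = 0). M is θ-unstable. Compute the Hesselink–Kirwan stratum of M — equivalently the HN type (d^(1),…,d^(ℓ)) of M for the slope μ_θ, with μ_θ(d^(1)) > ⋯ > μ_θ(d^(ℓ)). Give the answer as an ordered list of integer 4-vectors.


Interval decomposition of M: I[1,1]^2, I[1,4], I[2,3]^2.
HN type (ℓ=3): μ^(1)=23; μ^(2)=-9/2; μ^(3)=-7

((2, 0, 0, 0); (1, 1, 1, 1); (0, 2, 2, 0))


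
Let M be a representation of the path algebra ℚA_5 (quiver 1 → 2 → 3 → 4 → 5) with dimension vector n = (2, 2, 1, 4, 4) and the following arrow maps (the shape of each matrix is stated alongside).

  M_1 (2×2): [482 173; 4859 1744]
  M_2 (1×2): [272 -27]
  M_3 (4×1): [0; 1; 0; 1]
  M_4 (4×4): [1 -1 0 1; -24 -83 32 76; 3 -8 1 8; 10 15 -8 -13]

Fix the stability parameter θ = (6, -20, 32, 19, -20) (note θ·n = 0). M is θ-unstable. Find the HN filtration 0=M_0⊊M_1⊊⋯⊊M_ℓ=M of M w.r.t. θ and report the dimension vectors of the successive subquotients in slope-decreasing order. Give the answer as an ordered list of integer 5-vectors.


Via rank(M_{q-1}∘⋯∘M_p): M ≅ I[1,2], I[1,5], I[4,5]^3.
μ_θ-semistable layers: μ^(1)=31/3; μ^(2)=-1/2; μ^(3)=-7

((0, 0, 1, 1, 1); (0, 0, 0, 3, 3); (2, 2, 0, 0, 0))


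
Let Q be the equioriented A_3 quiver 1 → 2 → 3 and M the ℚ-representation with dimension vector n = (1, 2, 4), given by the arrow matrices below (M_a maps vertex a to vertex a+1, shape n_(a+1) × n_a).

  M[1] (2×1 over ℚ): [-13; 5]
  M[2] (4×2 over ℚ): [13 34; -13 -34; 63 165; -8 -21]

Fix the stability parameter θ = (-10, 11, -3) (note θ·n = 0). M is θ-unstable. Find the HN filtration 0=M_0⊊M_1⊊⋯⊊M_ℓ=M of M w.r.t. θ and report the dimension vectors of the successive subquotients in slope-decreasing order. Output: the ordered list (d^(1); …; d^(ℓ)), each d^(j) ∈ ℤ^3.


Interval decomposition of M: I[1,3], I[2,3], I[3,3]^2.
HN type (ℓ=3): μ^(1)=4; μ^(2)=-3; μ^(3)=-10

((0, 2, 2); (0, 0, 2); (1, 0, 0))


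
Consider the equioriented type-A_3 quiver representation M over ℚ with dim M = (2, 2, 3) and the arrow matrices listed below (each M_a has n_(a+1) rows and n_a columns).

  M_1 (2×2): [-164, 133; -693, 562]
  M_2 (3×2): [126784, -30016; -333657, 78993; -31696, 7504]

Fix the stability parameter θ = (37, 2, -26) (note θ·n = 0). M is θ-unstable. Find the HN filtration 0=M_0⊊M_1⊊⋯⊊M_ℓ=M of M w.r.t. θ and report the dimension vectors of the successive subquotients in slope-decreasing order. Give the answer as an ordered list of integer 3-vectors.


Barcode: M ≅ I[1,2], I[1,3], I[3,3]^2. HN layers by μ_θ (3 steps, strictly decreasing):
  μ^(1)=39/2; μ^(2)=13/3; μ^(3)=-26

((1, 1, 0); (1, 1, 1); (0, 0, 2))


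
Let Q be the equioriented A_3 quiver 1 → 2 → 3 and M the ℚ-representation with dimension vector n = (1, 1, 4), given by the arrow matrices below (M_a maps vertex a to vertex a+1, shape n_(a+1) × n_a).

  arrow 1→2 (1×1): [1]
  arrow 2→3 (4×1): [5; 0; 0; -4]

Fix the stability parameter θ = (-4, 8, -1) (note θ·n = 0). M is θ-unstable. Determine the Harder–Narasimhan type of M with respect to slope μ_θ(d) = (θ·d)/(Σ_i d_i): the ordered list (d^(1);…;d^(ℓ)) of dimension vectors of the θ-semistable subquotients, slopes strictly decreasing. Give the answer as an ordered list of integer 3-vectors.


Via rank(M_{q-1}∘⋯∘M_p): M ≅ I[1,3], I[3,3]^3.
μ_θ-semistable layers: μ^(1)=7/2; μ^(2)=-1; μ^(3)=-4

((0, 1, 1); (0, 0, 3); (1, 0, 0))


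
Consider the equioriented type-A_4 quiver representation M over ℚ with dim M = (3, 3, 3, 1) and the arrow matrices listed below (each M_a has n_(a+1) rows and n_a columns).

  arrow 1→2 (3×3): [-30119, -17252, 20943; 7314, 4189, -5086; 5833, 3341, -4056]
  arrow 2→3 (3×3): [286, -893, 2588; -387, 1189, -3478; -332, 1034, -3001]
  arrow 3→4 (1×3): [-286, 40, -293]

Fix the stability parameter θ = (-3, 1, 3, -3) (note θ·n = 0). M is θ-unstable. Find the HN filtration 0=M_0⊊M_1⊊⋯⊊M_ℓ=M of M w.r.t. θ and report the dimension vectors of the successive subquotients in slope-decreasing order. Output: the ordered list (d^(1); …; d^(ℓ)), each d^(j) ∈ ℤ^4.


Barcode: M ≅ I[1,3]^2, I[1,4]. HN layers by μ_θ (4 steps, strictly decreasing):
  μ^(1)=3; μ^(2)=1; μ^(3)=1/3; μ^(4)=-3

((0, 0, 2, 0); (0, 2, 0, 0); (0, 1, 1, 1); (3, 0, 0, 0))


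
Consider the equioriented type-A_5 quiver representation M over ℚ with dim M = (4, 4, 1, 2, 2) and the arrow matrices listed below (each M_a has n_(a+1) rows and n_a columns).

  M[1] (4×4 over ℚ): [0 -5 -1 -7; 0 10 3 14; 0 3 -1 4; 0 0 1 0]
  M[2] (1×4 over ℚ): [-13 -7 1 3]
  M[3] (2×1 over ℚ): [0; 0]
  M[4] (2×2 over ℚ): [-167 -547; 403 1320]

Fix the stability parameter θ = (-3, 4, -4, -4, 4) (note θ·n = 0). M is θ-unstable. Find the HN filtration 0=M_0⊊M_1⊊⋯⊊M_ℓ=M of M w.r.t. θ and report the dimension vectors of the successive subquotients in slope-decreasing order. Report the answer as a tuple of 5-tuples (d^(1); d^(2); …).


Interval decomposition of M: I[1,1], I[1,2]^2, I[1,3], I[2,2], I[4,5]^2.
HN type (ℓ=4): μ^(1)=4; μ^(2)=0; μ^(3)=-3; μ^(4)=-4

((0, 3, 0, 0, 2); (0, 1, 1, 0, 0); (4, 0, 0, 0, 0); (0, 0, 0, 2, 0))


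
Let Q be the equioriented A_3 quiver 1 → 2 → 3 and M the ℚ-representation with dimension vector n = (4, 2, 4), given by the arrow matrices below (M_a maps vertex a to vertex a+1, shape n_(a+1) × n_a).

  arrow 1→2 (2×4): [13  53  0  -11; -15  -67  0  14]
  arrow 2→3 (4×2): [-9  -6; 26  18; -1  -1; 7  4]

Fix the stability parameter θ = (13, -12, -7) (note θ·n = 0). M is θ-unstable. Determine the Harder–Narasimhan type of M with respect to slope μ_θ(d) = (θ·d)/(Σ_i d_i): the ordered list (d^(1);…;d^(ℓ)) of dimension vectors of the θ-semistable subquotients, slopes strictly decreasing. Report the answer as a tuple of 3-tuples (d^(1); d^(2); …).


Barcode: M ≅ I[1,1]^2, I[1,3]^2, I[3,3]^2. HN layers by μ_θ (3 steps, strictly decreasing):
  μ^(1)=13; μ^(2)=-2; μ^(3)=-7

((2, 0, 0); (2, 2, 2); (0, 0, 2))


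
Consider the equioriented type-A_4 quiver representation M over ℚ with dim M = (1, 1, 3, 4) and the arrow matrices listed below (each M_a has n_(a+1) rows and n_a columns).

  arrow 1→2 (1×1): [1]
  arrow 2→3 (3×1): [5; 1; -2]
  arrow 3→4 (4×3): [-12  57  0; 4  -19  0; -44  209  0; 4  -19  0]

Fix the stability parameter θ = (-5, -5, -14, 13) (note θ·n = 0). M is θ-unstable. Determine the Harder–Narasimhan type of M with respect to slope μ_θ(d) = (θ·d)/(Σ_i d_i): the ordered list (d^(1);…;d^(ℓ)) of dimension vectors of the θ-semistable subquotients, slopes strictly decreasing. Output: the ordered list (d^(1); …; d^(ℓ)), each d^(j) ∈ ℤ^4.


Interval decomposition of M: I[1,4], I[3,3]^2, I[4,4]^3.
HN type (ℓ=3): μ^(1)=13; μ^(2)=-8; μ^(3)=-14

((0, 0, 0, 4); (1, 1, 1, 0); (0, 0, 2, 0))


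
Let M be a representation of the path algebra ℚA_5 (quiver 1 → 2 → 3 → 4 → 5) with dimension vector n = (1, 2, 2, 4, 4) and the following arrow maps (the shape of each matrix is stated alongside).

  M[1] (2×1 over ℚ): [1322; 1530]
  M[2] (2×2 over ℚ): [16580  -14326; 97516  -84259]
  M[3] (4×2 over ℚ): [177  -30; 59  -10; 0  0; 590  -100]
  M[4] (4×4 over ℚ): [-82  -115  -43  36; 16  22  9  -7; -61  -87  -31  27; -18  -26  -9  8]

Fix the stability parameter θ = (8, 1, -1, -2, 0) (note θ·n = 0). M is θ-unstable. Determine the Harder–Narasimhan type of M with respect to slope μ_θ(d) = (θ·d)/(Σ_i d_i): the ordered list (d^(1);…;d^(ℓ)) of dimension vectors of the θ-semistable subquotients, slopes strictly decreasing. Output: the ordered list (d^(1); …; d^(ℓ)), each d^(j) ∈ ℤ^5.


Barcode: M ≅ I[1,3], I[2,5], I[4,5]^3. HN layers by μ_θ (4 steps, strictly decreasing):
  μ^(1)=8/3; μ^(2)=0; μ^(3)=-2/3; μ^(4)=-2

((1, 1, 1, 0, 0); (0, 0, 0, 0, 4); (0, 1, 1, 1, 0); (0, 0, 0, 3, 0))


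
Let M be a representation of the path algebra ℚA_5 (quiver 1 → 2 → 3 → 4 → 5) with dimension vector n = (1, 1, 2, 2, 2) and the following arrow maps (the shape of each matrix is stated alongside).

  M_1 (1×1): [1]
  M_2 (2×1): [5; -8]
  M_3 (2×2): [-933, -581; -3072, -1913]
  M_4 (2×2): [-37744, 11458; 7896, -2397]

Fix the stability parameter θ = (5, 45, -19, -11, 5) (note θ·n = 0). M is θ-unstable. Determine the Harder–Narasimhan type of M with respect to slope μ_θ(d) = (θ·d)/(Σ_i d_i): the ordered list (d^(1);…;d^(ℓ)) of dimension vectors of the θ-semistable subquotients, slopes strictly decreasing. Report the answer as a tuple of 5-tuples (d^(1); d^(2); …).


Barcode: M ≅ I[1,4], I[3,5], I[5,5]. HN layers by μ_θ (3 steps, strictly decreasing):
  μ^(1)=5; μ^(2)=-11; μ^(3)=-19

((1, 1, 1, 1, 2); (0, 0, 0, 1, 0); (0, 0, 1, 0, 0))


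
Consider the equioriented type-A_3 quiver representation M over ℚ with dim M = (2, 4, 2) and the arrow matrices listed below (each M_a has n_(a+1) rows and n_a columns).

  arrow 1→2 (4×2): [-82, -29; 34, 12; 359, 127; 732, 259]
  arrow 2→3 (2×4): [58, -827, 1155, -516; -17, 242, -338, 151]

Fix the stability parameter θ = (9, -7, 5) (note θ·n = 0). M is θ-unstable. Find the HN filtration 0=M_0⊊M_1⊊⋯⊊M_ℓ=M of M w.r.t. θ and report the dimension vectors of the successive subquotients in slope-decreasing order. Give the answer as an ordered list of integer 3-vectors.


Via rank(M_{q-1}∘⋯∘M_p): M ≅ I[1,2], I[1,3], I[2,2], I[2,3].
μ_θ-semistable layers: μ^(1)=5; μ^(2)=1; μ^(3)=-7

((0, 0, 2); (2, 2, 0); (0, 2, 0))


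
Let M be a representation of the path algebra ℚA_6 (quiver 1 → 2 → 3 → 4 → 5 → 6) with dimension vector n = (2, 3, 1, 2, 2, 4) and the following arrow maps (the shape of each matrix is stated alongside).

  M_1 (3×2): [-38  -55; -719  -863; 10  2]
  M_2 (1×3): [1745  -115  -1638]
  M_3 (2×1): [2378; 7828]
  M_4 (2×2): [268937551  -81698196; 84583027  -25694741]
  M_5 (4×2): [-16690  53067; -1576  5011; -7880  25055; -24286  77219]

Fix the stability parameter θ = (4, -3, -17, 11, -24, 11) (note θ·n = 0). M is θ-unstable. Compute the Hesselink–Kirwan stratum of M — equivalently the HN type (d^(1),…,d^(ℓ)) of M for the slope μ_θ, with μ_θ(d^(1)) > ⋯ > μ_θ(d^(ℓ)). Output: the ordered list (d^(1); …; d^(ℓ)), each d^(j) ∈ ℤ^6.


Interval decomposition of M: I[1,2], I[1,6], I[2,2], I[4,6], I[6,6]^2.
HN type (ℓ=5): μ^(1)=11; μ^(2)=1/2; μ^(3)=-3; μ^(4)=-29/5; μ^(5)=-13/2

((0, 0, 0, 0, 0, 4); (1, 1, 0, 0, 0, 0); (0, 1, 0, 0, 0, 0); (1, 1, 1, 1, 1, 0); (0, 0, 0, 1, 1, 0))


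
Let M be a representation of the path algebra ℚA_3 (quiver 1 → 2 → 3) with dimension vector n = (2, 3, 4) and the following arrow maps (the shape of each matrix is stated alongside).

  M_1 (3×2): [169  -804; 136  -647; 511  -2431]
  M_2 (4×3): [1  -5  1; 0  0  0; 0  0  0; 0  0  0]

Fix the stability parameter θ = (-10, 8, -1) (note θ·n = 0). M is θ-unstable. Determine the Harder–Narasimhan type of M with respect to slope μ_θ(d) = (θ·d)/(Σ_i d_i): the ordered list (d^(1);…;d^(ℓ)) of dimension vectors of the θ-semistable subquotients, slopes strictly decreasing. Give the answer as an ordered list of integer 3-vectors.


Via rank(M_{q-1}∘⋯∘M_p): M ≅ I[1,2]^2, I[2,3], I[3,3]^3.
μ_θ-semistable layers: μ^(1)=8; μ^(2)=7/2; μ^(3)=-1; μ^(4)=-10

((0, 2, 0); (0, 1, 1); (0, 0, 3); (2, 0, 0))


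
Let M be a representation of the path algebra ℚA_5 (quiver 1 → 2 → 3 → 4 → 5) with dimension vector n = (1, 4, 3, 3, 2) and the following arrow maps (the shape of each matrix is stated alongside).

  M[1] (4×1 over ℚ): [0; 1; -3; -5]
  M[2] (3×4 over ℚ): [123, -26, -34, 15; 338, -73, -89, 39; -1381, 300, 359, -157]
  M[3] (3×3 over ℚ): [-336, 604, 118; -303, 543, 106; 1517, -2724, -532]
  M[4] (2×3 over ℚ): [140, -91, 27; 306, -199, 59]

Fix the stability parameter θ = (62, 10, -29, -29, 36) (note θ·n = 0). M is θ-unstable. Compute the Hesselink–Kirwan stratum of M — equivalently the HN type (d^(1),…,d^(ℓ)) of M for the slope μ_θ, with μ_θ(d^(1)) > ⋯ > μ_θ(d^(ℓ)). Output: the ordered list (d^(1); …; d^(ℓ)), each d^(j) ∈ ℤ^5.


Interval decomposition of M: I[1,5], I[2,2], I[2,4], I[2,5].
HN type (ℓ=4): μ^(1)=36; μ^(2)=10; μ^(3)=7/2; μ^(4)=-16

((0, 0, 0, 0, 2); (0, 1, 0, 0, 0); (1, 1, 1, 1, 0); (0, 2, 2, 2, 0))


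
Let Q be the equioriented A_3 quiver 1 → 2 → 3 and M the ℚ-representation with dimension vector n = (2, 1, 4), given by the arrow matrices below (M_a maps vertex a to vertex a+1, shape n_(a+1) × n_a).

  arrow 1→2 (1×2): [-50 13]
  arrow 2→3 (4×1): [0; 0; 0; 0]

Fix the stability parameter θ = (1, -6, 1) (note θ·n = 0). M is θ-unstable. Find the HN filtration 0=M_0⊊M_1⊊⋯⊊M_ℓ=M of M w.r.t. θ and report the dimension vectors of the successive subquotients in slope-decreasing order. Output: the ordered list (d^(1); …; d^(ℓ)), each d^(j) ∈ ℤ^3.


Via rank(M_{q-1}∘⋯∘M_p): M ≅ I[1,1], I[1,2], I[3,3]^4.
μ_θ-semistable layers: μ^(1)=1; μ^(2)=-5/2

((1, 0, 4); (1, 1, 0))


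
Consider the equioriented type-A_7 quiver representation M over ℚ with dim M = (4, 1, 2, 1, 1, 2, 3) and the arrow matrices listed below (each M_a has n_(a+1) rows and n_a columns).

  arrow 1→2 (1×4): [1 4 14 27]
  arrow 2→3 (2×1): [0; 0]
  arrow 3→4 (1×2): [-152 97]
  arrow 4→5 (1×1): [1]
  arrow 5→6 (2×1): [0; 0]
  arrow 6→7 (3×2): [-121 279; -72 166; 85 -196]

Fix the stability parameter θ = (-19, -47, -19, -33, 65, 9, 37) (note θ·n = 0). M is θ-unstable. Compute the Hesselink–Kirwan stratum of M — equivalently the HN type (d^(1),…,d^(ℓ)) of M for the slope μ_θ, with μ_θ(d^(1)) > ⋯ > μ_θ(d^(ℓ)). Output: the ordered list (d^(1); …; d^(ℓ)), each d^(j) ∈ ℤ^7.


Barcode: M ≅ I[1,1]^3, I[1,2], I[3,3], I[3,5], I[6,7]^2, I[7,7]. HN layers by μ_θ (6 steps, strictly decreasing):
  μ^(1)=65; μ^(2)=37; μ^(3)=9; μ^(4)=-19; μ^(5)=-26; μ^(6)=-33

((0, 0, 0, 0, 1, 0, 0); (0, 0, 0, 0, 0, 0, 3); (0, 0, 0, 0, 0, 2, 0); (3, 0, 1, 0, 0, 0, 0); (0, 0, 1, 1, 0, 0, 0); (1, 1, 0, 0, 0, 0, 0))


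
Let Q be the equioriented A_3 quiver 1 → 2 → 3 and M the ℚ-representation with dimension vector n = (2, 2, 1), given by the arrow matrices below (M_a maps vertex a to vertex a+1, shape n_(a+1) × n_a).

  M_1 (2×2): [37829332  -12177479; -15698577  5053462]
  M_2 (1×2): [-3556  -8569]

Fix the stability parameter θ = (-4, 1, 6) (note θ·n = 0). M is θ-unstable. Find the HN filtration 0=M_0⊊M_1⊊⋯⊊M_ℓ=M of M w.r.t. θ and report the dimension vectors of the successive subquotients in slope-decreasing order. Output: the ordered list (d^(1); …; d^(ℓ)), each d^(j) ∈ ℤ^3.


Barcode: M ≅ I[1,2], I[1,3]. HN layers by μ_θ (3 steps, strictly decreasing):
  μ^(1)=6; μ^(2)=1; μ^(3)=-4

((0, 0, 1); (0, 2, 0); (2, 0, 0))


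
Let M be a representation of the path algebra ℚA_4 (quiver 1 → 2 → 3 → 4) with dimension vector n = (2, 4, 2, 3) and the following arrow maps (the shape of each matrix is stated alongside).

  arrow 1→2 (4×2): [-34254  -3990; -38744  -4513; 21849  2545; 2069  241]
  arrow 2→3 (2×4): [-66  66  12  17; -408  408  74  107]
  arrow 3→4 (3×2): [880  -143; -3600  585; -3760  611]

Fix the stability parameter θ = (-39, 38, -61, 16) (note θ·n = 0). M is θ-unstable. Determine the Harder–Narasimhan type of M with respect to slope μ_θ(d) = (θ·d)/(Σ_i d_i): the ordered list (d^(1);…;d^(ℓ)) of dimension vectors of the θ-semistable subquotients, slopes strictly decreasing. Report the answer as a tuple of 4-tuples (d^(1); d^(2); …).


Interval decomposition of M: I[1,3], I[1,4], I[2,2]^2, I[4,4]^2.
HN type (ℓ=4): μ^(1)=38; μ^(2)=16; μ^(3)=-23/2; μ^(4)=-39

((0, 2, 0, 0); (0, 0, 0, 3); (0, 2, 2, 0); (2, 0, 0, 0))


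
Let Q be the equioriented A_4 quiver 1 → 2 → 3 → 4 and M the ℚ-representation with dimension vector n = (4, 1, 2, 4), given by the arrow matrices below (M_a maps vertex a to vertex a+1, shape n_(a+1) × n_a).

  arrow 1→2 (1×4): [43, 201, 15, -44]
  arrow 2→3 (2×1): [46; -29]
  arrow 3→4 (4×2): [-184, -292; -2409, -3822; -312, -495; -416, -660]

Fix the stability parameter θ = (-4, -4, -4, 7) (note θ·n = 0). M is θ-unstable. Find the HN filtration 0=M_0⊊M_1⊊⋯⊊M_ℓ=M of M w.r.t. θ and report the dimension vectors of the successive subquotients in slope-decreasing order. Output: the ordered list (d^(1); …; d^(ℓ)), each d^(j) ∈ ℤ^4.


Barcode: M ≅ I[1,1]^3, I[1,4], I[3,4], I[4,4]^2. HN layers by μ_θ (2 steps, strictly decreasing):
  μ^(1)=7; μ^(2)=-4

((0, 0, 0, 4); (4, 1, 2, 0))


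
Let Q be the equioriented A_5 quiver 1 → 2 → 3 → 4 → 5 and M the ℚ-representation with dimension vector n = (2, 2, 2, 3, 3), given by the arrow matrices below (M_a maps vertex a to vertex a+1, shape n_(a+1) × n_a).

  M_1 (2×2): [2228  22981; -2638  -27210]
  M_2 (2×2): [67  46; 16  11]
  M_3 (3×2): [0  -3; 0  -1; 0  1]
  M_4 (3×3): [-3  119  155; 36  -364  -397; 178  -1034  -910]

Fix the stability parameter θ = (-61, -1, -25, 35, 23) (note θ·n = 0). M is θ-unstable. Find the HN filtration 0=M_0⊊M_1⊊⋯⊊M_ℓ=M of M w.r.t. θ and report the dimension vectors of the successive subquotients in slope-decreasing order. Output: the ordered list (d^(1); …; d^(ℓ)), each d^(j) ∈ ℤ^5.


Barcode: M ≅ I[1,3], I[1,5], I[4,4], I[4,5], I[5,5]. HN layers by μ_θ (5 steps, strictly decreasing):
  μ^(1)=35; μ^(2)=29; μ^(3)=23; μ^(4)=-13; μ^(5)=-61

((0, 0, 0, 1, 0); (0, 0, 0, 2, 2); (0, 0, 0, 0, 1); (0, 2, 2, 0, 0); (2, 0, 0, 0, 0))


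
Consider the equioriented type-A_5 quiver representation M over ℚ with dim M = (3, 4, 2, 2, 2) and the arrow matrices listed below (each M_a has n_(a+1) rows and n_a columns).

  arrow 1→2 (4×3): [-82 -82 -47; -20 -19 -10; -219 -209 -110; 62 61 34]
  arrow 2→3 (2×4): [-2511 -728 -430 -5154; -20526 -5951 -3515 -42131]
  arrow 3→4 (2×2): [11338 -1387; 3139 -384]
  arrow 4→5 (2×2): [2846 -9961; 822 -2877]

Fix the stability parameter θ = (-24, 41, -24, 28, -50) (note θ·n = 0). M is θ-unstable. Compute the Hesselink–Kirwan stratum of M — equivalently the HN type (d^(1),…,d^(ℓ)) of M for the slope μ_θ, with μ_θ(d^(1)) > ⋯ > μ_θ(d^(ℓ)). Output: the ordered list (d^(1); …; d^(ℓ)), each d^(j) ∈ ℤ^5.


Interval decomposition of M: I[1,2], I[1,4], I[1,5], I[2,2], I[5,5].
HN type (ℓ=6): μ^(1)=41; μ^(2)=28; μ^(3)=17/2; μ^(4)=-5/4; μ^(5)=-24; μ^(6)=-50

((0, 2, 0, 0, 0); (0, 0, 0, 1, 0); (0, 1, 1, 0, 0); (0, 1, 1, 1, 1); (3, 0, 0, 0, 0); (0, 0, 0, 0, 1))


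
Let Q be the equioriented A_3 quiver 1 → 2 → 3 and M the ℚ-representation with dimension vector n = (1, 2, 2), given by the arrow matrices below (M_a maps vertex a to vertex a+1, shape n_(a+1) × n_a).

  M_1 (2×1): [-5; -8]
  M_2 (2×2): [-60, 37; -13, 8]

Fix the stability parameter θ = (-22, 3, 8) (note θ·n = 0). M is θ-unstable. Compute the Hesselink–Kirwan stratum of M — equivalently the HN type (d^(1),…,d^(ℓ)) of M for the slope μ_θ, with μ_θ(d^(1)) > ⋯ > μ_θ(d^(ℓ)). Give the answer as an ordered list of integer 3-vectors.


Via rank(M_{q-1}∘⋯∘M_p): M ≅ I[1,3], I[2,3].
μ_θ-semistable layers: μ^(1)=8; μ^(2)=3; μ^(3)=-22

((0, 0, 2); (0, 2, 0); (1, 0, 0))


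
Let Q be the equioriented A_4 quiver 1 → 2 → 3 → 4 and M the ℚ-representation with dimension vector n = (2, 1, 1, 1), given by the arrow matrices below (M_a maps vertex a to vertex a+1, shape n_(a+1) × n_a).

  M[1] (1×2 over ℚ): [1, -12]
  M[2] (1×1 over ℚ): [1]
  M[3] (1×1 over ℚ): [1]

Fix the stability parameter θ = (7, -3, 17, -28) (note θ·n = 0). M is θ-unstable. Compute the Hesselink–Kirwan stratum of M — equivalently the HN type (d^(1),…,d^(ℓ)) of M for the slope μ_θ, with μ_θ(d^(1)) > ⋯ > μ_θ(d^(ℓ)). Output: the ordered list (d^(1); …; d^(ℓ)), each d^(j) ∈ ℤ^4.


Via rank(M_{q-1}∘⋯∘M_p): M ≅ I[1,1], I[1,4].
μ_θ-semistable layers: μ^(1)=7; μ^(2)=-7/4

((1, 0, 0, 0); (1, 1, 1, 1))


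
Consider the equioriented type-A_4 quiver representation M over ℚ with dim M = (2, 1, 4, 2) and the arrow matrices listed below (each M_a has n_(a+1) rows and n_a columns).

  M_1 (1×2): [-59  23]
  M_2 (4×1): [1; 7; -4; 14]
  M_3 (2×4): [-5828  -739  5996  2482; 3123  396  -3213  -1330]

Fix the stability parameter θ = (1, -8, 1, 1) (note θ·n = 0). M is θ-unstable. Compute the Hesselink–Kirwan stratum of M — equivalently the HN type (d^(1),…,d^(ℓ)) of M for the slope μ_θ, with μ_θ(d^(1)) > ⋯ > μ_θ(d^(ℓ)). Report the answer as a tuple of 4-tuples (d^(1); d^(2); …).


Interval decomposition of M: I[1,1], I[1,4], I[3,3]^2, I[3,4].
HN type (ℓ=2): μ^(1)=1; μ^(2)=-7/2

((1, 0, 4, 2); (1, 1, 0, 0))


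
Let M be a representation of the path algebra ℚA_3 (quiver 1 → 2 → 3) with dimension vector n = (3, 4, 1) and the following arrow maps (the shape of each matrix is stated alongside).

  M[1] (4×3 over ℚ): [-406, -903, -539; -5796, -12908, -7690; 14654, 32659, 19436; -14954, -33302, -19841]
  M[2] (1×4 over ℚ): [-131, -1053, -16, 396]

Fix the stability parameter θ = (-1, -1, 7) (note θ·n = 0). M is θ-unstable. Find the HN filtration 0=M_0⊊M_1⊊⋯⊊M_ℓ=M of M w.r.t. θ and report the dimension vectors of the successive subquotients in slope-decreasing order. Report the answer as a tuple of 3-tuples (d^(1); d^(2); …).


Via rank(M_{q-1}∘⋯∘M_p): M ≅ I[1,2]^2, I[1,3], I[2,2].
μ_θ-semistable layers: μ^(1)=7; μ^(2)=-1

((0, 0, 1); (3, 4, 0))


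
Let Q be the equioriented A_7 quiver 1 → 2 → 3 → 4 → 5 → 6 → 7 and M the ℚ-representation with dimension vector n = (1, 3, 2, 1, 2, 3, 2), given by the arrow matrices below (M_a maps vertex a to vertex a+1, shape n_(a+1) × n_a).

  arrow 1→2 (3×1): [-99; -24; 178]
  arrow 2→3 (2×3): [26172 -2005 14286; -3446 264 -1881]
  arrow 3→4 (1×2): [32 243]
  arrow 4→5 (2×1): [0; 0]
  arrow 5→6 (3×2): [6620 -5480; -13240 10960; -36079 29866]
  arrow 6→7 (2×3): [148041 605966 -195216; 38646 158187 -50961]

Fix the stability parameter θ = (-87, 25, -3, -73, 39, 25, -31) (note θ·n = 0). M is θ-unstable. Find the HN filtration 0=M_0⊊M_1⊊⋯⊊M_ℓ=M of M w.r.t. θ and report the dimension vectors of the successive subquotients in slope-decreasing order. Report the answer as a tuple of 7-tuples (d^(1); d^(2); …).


Interval decomposition of M: I[1,2], I[2,3], I[2,4], I[5,5], I[5,7], I[6,6], I[6,7].
HN type (ℓ=6): μ^(1)=39; μ^(2)=25; μ^(3)=11; μ^(4)=-3; μ^(5)=-17; μ^(6)=-87

((0, 0, 0, 0, 1, 0, 0); (0, 1, 0, 0, 0, 1, 0); (0, 1, 1, 0, 1, 1, 1); (0, 0, 0, 0, 0, 1, 1); (0, 1, 1, 1, 0, 0, 0); (1, 0, 0, 0, 0, 0, 0))


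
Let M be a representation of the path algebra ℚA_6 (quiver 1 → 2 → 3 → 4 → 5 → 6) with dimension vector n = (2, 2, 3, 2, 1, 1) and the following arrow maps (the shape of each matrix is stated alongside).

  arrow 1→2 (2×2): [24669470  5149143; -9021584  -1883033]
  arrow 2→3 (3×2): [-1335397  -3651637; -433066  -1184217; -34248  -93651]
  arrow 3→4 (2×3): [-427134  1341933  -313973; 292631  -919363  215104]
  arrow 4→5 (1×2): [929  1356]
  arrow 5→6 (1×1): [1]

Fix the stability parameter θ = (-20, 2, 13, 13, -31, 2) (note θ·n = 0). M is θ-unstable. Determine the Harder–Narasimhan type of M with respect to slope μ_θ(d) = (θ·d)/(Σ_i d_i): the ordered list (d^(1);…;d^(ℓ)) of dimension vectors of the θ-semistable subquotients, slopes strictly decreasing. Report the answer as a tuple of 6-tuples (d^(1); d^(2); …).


Interval decomposition of M: I[1,3], I[1,4], I[3,6].
HN type (ℓ=4): μ^(1)=13; μ^(2)=2; μ^(3)=-5/3; μ^(4)=-20

((0, 0, 2, 1, 0, 0); (0, 2, 0, 0, 0, 1); (0, 0, 1, 1, 1, 0); (2, 0, 0, 0, 0, 0))


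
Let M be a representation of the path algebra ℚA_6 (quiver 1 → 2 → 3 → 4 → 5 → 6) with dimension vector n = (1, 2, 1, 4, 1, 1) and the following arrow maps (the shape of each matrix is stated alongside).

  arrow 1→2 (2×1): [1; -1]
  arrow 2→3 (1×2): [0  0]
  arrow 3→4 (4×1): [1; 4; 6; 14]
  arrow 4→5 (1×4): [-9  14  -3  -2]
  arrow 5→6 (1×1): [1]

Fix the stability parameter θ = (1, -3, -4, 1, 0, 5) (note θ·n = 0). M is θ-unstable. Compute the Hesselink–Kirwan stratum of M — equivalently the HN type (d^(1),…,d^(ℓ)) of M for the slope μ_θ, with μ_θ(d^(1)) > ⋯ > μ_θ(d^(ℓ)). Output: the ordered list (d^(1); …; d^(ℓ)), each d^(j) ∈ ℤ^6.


Via rank(M_{q-1}∘⋯∘M_p): M ≅ I[1,2], I[2,2], I[3,6], I[4,4]^3.
μ_θ-semistable layers: μ^(1)=5; μ^(2)=1; μ^(3)=1/2; μ^(4)=-1; μ^(5)=-3; μ^(6)=-4

((0, 0, 0, 0, 0, 1); (0, 0, 0, 3, 0, 0); (0, 0, 0, 1, 1, 0); (1, 1, 0, 0, 0, 0); (0, 1, 0, 0, 0, 0); (0, 0, 1, 0, 0, 0))


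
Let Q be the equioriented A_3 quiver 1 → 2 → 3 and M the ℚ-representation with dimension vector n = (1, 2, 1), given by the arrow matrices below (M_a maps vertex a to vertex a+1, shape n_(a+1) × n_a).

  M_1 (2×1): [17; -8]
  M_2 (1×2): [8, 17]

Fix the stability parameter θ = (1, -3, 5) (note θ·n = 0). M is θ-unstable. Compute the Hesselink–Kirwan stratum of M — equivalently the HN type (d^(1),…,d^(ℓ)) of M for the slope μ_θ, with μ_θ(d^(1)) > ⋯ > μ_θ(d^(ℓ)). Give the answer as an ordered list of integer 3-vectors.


Barcode: M ≅ I[1,2], I[2,3]. HN layers by μ_θ (3 steps, strictly decreasing):
  μ^(1)=5; μ^(2)=-1; μ^(3)=-3

((0, 0, 1); (1, 1, 0); (0, 1, 0))


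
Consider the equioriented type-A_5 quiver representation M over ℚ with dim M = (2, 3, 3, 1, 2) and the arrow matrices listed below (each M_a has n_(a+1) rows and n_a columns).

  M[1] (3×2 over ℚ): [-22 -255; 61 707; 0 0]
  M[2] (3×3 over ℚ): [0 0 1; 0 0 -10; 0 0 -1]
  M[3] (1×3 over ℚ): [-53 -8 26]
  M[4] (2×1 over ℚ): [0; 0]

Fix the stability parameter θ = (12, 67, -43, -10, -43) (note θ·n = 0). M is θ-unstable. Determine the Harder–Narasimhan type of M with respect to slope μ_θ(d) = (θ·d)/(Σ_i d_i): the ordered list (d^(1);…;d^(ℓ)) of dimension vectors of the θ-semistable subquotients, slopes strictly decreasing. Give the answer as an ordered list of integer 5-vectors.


Interval decomposition of M: I[1,2]^2, I[2,4], I[3,3]^2, I[5,5]^2.
HN type (ℓ=4): μ^(1)=67; μ^(2)=12; μ^(3)=14/3; μ^(4)=-43

((0, 2, 0, 0, 0); (2, 0, 0, 0, 0); (0, 1, 1, 1, 0); (0, 0, 2, 0, 2))


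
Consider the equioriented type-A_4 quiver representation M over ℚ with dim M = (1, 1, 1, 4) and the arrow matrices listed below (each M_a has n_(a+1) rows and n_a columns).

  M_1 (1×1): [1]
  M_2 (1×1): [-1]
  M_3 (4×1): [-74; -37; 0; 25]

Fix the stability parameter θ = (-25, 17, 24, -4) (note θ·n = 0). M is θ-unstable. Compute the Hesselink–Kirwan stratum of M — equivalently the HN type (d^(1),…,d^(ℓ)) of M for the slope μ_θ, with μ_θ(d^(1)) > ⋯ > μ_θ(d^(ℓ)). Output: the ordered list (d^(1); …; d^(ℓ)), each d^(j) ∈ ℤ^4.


Interval decomposition of M: I[1,4], I[4,4]^3.
HN type (ℓ=3): μ^(1)=37/3; μ^(2)=-4; μ^(3)=-25

((0, 1, 1, 1); (0, 0, 0, 3); (1, 0, 0, 0))


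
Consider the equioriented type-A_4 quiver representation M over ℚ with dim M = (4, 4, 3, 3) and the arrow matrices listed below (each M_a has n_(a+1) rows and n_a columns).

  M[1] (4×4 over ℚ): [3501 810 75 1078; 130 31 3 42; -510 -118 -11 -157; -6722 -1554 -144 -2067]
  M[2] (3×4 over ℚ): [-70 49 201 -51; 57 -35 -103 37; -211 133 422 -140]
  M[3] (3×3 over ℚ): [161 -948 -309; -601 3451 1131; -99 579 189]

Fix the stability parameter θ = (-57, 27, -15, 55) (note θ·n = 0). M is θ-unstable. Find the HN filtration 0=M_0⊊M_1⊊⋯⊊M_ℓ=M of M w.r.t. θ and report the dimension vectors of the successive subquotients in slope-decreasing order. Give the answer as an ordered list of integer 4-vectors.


Interval decomposition of M: I[1,2], I[1,3], I[1,4]^2, I[4,4].
HN type (ℓ=4): μ^(1)=55; μ^(2)=27; μ^(3)=6; μ^(4)=-57

((0, 0, 0, 3); (0, 1, 0, 0); (0, 3, 3, 0); (4, 0, 0, 0))


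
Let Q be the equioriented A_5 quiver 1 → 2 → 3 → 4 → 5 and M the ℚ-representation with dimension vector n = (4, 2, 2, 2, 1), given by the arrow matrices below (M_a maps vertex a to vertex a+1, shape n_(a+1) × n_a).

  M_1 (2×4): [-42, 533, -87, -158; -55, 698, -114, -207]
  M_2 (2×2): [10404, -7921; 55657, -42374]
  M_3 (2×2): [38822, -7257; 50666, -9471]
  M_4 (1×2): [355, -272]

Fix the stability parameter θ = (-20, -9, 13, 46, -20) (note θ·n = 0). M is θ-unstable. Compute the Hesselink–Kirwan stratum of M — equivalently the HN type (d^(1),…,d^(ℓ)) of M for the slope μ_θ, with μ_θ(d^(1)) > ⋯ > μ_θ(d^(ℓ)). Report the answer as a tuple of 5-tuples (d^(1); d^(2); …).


Via rank(M_{q-1}∘⋯∘M_p): M ≅ I[1,1]^2, I[1,3], I[1,5], I[4,4].
μ_θ-semistable layers: μ^(1)=46; μ^(2)=13; μ^(3)=-9; μ^(4)=-20

((0, 0, 0, 1, 0); (0, 0, 2, 1, 1); (0, 2, 0, 0, 0); (4, 0, 0, 0, 0))


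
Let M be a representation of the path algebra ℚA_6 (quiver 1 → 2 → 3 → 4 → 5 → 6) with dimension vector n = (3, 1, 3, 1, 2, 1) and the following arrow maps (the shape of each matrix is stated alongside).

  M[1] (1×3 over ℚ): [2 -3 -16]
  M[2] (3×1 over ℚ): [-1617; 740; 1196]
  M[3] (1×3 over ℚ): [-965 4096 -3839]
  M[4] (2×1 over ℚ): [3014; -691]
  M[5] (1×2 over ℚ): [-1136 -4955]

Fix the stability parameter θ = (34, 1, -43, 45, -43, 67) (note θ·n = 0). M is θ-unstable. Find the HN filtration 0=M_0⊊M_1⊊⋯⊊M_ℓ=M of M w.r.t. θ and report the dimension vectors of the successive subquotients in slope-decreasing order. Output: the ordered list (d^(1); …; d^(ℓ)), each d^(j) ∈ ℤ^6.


Via rank(M_{q-1}∘⋯∘M_p): M ≅ I[1,1]^2, I[1,6], I[3,3]^2, I[5,5].
μ_θ-semistable layers: μ^(1)=67; μ^(2)=34; μ^(3)=1; μ^(4)=-8/3; μ^(5)=-43

((0, 0, 0, 0, 0, 1); (2, 0, 0, 0, 0, 0); (0, 0, 0, 1, 1, 0); (1, 1, 1, 0, 0, 0); (0, 0, 2, 0, 1, 0))


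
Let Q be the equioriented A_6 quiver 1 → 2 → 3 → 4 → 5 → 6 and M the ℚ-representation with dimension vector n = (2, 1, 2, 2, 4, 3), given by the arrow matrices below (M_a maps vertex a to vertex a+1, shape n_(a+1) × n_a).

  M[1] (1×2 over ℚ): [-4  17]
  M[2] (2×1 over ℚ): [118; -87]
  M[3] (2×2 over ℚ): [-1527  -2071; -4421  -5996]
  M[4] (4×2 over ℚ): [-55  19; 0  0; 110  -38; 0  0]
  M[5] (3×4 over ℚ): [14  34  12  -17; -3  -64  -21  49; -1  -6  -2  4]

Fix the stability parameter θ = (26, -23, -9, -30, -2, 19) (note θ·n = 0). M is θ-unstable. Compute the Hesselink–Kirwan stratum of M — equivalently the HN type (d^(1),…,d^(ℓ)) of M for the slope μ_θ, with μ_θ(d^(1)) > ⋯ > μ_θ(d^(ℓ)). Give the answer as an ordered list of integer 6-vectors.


Via rank(M_{q-1}∘⋯∘M_p): M ≅ I[1,1], I[1,6], I[3,4], I[5,5], I[5,6]^2.
μ_θ-semistable layers: μ^(1)=26; μ^(2)=19; μ^(3)=-2; μ^(4)=-9; μ^(5)=-39/2

((1, 0, 0, 0, 0, 0); (0, 0, 0, 0, 0, 3); (0, 0, 0, 0, 4, 0); (1, 1, 1, 1, 0, 0); (0, 0, 1, 1, 0, 0))


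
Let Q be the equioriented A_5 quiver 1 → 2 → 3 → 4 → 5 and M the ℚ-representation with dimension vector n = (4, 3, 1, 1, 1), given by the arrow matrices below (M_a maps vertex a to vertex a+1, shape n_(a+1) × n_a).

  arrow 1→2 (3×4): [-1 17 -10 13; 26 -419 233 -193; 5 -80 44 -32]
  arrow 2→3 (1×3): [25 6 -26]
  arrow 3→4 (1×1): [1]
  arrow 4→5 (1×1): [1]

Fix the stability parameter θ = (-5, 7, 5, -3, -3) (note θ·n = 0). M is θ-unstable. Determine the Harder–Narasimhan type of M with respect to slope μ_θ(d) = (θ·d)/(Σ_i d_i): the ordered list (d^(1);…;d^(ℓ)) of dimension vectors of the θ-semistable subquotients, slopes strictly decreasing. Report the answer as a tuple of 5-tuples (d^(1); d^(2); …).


Interval decomposition of M: I[1,1], I[1,2]^2, I[1,5].
HN type (ℓ=3): μ^(1)=7; μ^(2)=3/2; μ^(3)=-5

((0, 2, 0, 0, 0); (0, 1, 1, 1, 1); (4, 0, 0, 0, 0))


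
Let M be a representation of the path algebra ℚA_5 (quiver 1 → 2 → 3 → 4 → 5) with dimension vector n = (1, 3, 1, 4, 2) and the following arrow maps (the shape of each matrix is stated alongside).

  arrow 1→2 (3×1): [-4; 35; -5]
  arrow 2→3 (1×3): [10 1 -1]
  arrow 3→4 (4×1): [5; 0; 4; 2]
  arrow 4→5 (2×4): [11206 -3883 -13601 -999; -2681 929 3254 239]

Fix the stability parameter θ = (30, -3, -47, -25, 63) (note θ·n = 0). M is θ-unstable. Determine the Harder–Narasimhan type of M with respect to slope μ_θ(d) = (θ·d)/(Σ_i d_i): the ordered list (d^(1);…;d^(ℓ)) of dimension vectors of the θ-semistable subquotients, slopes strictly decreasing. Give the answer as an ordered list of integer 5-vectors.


Interval decomposition of M: I[1,2], I[2,2], I[2,5], I[4,4]^2, I[4,5].
HN type (ℓ=4): μ^(1)=63; μ^(2)=27/2; μ^(3)=-3; μ^(4)=-25

((0, 0, 0, 0, 2); (1, 1, 0, 0, 0); (0, 1, 0, 0, 0); (0, 1, 1, 4, 0))


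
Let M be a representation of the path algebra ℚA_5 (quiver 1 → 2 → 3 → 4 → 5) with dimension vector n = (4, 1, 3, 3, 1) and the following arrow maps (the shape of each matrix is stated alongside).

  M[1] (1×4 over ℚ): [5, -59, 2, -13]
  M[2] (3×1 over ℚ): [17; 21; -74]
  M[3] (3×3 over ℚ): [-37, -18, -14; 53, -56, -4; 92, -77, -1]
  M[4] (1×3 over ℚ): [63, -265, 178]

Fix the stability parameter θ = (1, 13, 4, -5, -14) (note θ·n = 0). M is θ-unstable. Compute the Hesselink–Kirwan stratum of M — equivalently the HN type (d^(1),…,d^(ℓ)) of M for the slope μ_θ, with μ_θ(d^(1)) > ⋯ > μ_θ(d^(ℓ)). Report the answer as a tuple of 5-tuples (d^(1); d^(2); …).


Via rank(M_{q-1}∘⋯∘M_p): M ≅ I[1,1]^3, I[1,4], I[3,3], I[3,4], I[4,5].
μ_θ-semistable layers: μ^(1)=4; μ^(2)=1; μ^(3)=-1/2; μ^(4)=-19/2

((0, 1, 2, 1, 0); (4, 0, 0, 0, 0); (0, 0, 1, 1, 0); (0, 0, 0, 1, 1))


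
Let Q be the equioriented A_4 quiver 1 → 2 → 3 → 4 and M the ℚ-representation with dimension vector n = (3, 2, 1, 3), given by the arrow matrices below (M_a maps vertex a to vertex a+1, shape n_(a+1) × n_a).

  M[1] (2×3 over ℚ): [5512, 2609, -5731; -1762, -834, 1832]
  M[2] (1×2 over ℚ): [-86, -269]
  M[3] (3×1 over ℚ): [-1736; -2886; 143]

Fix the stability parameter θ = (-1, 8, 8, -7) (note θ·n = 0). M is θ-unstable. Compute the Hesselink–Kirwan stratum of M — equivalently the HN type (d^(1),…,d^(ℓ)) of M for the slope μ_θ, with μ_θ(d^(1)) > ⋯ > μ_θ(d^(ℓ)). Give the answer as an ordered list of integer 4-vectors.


Interval decomposition of M: I[1,1], I[1,2], I[1,4], I[4,4]^2.
HN type (ℓ=4): μ^(1)=8; μ^(2)=3; μ^(3)=-1; μ^(4)=-7

((0, 1, 0, 0); (0, 1, 1, 1); (3, 0, 0, 0); (0, 0, 0, 2))
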